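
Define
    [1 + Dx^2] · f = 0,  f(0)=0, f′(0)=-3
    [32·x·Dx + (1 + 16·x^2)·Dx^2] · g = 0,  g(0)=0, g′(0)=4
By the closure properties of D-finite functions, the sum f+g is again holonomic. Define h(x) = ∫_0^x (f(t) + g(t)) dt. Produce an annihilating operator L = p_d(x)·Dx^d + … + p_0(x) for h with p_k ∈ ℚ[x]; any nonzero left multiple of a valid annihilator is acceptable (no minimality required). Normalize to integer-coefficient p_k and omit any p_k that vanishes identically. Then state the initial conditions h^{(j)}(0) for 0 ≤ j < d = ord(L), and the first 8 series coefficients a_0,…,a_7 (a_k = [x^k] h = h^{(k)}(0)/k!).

f: a_k = 0, -3, 0, 1/2, 0, -1/40, 0, 1/1680, …
g: a_k = 0, 4, 0, -64/3, 0, 1024/5, 0, -16384/7, …
Weyl lclm of L_f,L_g ⇒ L₀ (ord ≤ 4).
Integrate: L := L₀·Dx.
L = (-6112·x + 99328·x^3 + 8192·x^5)·Dx^2 + (-31 + 1072·x^2 + 25344·x^4 + 4096·x^6)·Dx^3 + (-6112·x + 99328·x^3 + 8192·x^5)·Dx^4 + (-31 + 1072·x^2 + 25344·x^4 + 4096·x^6)·Dx^5  (order 5).
h: a_k = 0, 0, 1/2, 0, -125/24, 0, 8191/240, 0, …
ICs: h(0) = 0, h′(0) = 0, h′′(0) = 1, h′′′(0) = 0, h′′′′(0) = -125.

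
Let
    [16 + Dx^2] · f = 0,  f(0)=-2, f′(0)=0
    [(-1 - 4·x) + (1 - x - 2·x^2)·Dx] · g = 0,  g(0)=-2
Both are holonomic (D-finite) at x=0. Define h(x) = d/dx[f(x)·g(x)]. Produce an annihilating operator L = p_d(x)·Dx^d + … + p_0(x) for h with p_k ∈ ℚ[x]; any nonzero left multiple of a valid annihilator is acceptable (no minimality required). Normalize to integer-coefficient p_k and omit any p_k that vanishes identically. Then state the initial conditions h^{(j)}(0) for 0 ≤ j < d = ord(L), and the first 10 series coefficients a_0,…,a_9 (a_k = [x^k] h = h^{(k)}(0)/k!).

L = (4 - 128·x - 192·x^2 + 256·x^3 + 256·x^4) + (-5 - 12·x + 48·x^2 + 64·x^3)·Dx + (3 - 7·x - 10·x^2 + 16·x^3 + 16·x^4)·Dx^2  (order 2).
h: a_k = 4, -40, -36, -112/3, -500/3, -6728/15, -44548/45, -716768/315, -178692/35, -32242328/2835, …
ICs: h(0) = 4, h′(0) = -40.

f: a_k = -2, 0, 16, 0, -64/3, 0, 512/45, 0, -1024/315, 0, …
g: a_k = -2, -2, -6, -10, -22, -42, -86, -170, -342, -682, …
Sym-product of L_f,L_g gives L₀ (≤ ord 2).
Derive L from L₀ (diff closure).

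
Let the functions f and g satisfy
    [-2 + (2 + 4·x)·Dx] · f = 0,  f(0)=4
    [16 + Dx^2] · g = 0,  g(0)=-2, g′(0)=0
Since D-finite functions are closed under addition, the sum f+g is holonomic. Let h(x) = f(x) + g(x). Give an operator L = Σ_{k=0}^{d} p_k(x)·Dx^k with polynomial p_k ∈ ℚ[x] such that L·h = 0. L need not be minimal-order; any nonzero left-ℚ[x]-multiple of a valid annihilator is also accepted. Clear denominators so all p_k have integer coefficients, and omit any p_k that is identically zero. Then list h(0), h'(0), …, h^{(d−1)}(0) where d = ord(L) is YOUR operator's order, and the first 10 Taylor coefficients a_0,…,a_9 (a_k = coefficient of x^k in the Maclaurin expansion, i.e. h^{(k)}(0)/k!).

f: a_k = 4, 4, -2, 2, -5/2, 7/2, -21/4, 33/4, -429/32, 715/32, …
g: a_k = -2, 0, 16, 0, -64/3, 0, 512/45, 0, -1024/315, 0, …
f+g: L₀ = lclm(L_f,L_g), ord ≤ 1+2.
L = (-304 - 1024·x - 1024·x^2) + (240 + 1504·x + 3072·x^2 + 2048·x^3)·Dx + (-19 - 64·x - 64·x^2)·Dx^2 + (15 + 94·x + 192·x^2 + 128·x^3)·Dx^3  (order 3).
h: a_k = 2, 4, 14, 2, -143/6, 7/2, 1103/180, 33/4, -167903/10080, 715/32, …
ICs: h(0) = 2, h′(0) = 4, h′′(0) = 28.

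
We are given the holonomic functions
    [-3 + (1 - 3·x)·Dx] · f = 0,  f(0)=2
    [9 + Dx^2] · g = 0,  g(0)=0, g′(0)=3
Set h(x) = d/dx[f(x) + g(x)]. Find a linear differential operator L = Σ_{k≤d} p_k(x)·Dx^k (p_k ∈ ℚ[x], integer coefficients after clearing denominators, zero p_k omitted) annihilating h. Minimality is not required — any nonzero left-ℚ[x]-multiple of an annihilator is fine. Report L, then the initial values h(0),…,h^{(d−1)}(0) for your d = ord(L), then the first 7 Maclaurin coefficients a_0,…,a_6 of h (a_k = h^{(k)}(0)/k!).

L = (702 - 324·x + 486·x^2) + (-63 + 243·x - 243·x^2 + 243·x^3)·Dx + (78 - 36·x + 54·x^2)·Dx^2 + (-7 + 27·x - 27·x^2 + 27·x^3)·Dx^3  (order 3).
h: a_k = 9, 36, 297/2, 648, 19521/8, 8748, 2449197/80, …
ICs: h(0) = 9, h′(0) = 36, h′′(0) = 297.

f: a_k = 2, 6, 18, 54, 162, 486, 1458, …
g: a_k = 0, 3, 0, -9/2, 0, 81/40, 0, …
f+g: L₀ = lclm(L_f,L_g), ord ≤ 1+2.
Differentiate: ansatz ord ≤ ord L₀ ⇒ L.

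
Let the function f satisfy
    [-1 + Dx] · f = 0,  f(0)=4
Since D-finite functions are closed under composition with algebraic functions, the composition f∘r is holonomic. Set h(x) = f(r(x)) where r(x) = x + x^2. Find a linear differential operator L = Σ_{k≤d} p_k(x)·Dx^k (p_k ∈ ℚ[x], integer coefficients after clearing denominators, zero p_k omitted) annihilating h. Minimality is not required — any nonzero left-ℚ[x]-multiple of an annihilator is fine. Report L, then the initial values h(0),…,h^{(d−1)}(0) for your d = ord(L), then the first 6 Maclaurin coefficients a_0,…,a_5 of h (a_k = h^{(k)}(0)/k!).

f: a_k = 4, 4, 2, 2/3, 1/6, 1/30, …
L₀ from L_f via x↦r, Dx↦r'^{-1}Dx.
L = (-1 - 2·x) + Dx  (order 1).
h: a_k = 4, 4, 6, 14/3, 25/6, 27/10, …
ICs: h(0) = 4.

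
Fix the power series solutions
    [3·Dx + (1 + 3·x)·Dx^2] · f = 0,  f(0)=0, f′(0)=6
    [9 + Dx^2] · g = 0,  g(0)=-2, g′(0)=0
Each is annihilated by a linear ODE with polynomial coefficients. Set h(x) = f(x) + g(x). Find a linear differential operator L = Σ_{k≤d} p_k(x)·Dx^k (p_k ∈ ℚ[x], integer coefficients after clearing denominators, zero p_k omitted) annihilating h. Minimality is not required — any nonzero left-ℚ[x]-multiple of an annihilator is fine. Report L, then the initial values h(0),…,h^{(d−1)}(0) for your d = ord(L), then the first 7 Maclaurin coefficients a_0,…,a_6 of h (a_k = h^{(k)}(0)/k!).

L = (63 + 54·x + 81·x^2)·Dx + (9 + 45·x + 81·x^2 + 81·x^3)·Dx^2 + (7 + 6·x + 9·x^2)·Dx^3 + (1 + 5·x + 9·x^2 + 9·x^3)·Dx^4  (order 4).
h: a_k = -2, 6, 0, 18, -189/4, 486/5, -9639/40, …
ICs: h(0) = -2, h′(0) = 6, h′′(0) = 0, h′′′(0) = 108.

f: a_k = 0, 6, -9, 18, -81/2, 486/5, -243, …
g: a_k = -2, 0, 9, 0, -27/4, 0, 81/40, …
f+g: L₀ = lclm(L_f,L_g), ord ≤ 2+2.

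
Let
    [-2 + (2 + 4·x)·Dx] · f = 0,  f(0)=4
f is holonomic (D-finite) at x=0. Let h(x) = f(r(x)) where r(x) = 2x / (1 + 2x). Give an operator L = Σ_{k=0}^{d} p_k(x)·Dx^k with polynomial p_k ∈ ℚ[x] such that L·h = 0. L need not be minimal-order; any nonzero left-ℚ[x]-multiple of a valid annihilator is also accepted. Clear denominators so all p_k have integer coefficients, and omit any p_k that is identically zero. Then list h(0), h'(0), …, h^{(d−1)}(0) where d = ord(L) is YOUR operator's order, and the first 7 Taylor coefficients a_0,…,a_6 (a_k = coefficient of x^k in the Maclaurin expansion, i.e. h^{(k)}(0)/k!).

L = -2 + (1 + 8·x + 12·x^2)·Dx  (order 1).
h: a_k = 4, 8, -24, 80, -296, 1200, -5232, …
ICs: h(0) = 4.

f: a_k = 4, 4, -2, 2, -5/2, 7/2, -21/4, …
Substitute x→r, Dx→(1/r')Dx; clear ⇒ L₀.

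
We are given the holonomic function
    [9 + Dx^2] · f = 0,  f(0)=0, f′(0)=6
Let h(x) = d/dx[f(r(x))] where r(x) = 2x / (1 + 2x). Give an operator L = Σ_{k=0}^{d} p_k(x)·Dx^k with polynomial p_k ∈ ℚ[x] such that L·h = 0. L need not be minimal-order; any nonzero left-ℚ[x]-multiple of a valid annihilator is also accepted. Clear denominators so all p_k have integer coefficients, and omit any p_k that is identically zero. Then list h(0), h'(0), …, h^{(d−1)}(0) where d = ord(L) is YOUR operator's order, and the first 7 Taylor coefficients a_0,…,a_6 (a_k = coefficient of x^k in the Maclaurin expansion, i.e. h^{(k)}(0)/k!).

L = (60 + 96·x + 96·x^2) + (12 + 72·x + 144·x^2 + 96·x^3)·Dx + (1 + 8·x + 24·x^2 + 32·x^3 + 16·x^4)·Dx^2  (order 2).
h: a_k = 12, -48, -72, 1344, -7032, 24480, -309648/5, …
ICs: h(0) = 12, h′(0) = -48.

f: a_k = 0, 6, 0, -9, 0, 81/20, 0, …
Change of var in L_f (x↦r) gives L₀.
h=h₀': d/dx-closure on L₀ ⇒ L.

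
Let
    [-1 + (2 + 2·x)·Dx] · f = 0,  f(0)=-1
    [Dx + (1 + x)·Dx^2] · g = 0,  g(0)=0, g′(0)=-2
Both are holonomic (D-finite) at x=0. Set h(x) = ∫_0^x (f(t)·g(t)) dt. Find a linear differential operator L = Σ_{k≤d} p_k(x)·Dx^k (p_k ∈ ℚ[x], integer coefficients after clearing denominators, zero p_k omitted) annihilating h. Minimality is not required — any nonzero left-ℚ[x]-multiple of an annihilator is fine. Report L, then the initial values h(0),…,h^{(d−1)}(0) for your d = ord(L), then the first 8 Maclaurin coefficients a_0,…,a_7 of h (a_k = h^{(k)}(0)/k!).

f: a_k = -1, -1/2, 1/8, -1/16, 5/128, -7/256, 21/1024, -33/2048, …
g: a_k = 0, -2, 1, -2/3, 1/2, -2/5, 1/3, -2/7, …
f·g: L₀ = L_f ⊗_s L_g, ord ≤ 1·2.
h=∫₀ˣh₀: take L = L₀·Dx.
L = Dx + (4 + 8·x + 4·x^2)·Dx^3  (order 3).
h: a_k = 0, 0, 1, 0, -1/48, 1/60, -71/5760, 31/3360, …
ICs: h(0) = 0, h′(0) = 0, h′′(0) = 2.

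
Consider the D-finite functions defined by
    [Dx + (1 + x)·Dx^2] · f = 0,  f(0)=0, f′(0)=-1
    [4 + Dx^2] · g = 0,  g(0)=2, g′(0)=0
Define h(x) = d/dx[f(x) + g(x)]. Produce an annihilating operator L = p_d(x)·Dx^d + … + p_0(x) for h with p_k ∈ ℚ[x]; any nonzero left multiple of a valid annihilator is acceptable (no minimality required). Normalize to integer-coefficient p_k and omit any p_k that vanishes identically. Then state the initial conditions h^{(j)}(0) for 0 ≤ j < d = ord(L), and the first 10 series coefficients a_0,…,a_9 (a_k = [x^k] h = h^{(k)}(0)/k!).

f: a_k = 0, -1, 1/2, -1/3, 1/4, -1/5, 1/6, -1/7, 1/8, -1/9, …
g: a_k = 2, 0, -4, 0, 4/3, 0, -8/45, 0, 4/315, 0, …
Weyl lclm of L_f,L_g ⇒ L₀ (ord ≤ 4).
h₀' ⇒ L via d/dx closure of L₀.
L = (20 + 16·x + 8·x^2) + (12 + 28·x + 24·x^2 + 8·x^3)·Dx + (5 + 4·x + 2·x^2)·Dx^2 + (3 + 7·x + 6·x^2 + 2·x^3)·Dx^3  (order 3).
h: a_k = -1, -7, -1, 19/3, -1, -1/15, -1, 347/315, -1, 2819/2835, …
ICs: h(0) = -1, h′(0) = -7, h′′(0) = -2.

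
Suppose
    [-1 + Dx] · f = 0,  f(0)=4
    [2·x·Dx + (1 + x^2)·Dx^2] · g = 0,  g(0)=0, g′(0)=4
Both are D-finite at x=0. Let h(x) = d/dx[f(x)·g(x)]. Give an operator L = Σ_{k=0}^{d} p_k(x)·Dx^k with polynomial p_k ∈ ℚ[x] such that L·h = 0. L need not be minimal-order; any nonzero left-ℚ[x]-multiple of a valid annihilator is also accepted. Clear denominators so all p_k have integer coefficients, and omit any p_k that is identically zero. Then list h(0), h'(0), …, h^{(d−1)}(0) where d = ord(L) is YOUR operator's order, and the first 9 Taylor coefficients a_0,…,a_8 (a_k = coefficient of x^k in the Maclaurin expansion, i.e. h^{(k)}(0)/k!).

f: a_k = 4, 4, 2, 2/3, 1/6, 1/30, 1/180, 1/1260, 1/10080, …
g: a_k = 0, 4, 0, -4/3, 0, 4/5, 0, -4/7, 0, …
h₀=f·g: eliminate ⇒ L₀, order ≤ 1·2.
Derive L from L₀ (diff closure).
L = (1 + 5·x - 3·x^2 + x^3) + (-6·x + 4·x^2 - 2·x^3)·Dx + (-1 + x - x^2 + x^3)·Dx^2  (order 2).
h: a_k = 16, 32, 8, -32/3, 6, 44/3, -31/5, -904/63, 1151/168, …
ICs: h(0) = 16, h′(0) = 32.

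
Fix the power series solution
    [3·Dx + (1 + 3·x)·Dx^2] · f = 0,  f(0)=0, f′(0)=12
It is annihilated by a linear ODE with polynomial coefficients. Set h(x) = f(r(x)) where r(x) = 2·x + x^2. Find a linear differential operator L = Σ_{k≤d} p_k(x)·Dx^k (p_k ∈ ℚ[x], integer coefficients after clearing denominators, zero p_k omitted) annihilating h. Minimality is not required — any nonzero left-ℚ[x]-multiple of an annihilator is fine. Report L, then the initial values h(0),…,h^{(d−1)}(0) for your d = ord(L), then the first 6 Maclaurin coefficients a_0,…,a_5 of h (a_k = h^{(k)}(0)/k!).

L = (5 + 6·x + 3·x^2)·Dx + (1 + 7·x + 9·x^2 + 3·x^3)·Dx^2  (order 2).
h: a_k = 0, 24, -60, 216, -882, 19224/5, …
ICs: h(0) = 0, h′(0) = 24.

f: a_k = 0, 12, -18, 36, -81, 972/5, …
L₀ from L_f via x↦r, Dx↦r'^{-1}Dx.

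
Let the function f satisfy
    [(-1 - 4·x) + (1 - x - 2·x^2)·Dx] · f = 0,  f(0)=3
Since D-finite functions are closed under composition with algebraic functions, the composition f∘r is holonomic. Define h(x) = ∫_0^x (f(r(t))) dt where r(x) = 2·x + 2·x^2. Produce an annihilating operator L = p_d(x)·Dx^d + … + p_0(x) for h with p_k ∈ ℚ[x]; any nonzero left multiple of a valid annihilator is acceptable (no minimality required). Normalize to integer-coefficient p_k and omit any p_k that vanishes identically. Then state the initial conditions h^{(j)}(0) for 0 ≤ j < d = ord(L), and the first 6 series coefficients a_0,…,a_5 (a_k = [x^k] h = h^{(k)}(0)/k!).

f: a_k = 3, 3, 9, 15, 33, 63, …
Substitute x→r, Dx→(1/r')Dx; clear ⇒ L₀.
∫: right-multiply L₀ by Dx.
L = (2 + 20·x + 48·x^2 + 32·x^3)·Dx + (-1 + 2·x + 10·x^2 + 16·x^3 + 8·x^4)·Dx^2  (order 2).
h: a_k = 0, 3, 3, 14, 48, 924/5, …
ICs: h(0) = 0, h′(0) = 3.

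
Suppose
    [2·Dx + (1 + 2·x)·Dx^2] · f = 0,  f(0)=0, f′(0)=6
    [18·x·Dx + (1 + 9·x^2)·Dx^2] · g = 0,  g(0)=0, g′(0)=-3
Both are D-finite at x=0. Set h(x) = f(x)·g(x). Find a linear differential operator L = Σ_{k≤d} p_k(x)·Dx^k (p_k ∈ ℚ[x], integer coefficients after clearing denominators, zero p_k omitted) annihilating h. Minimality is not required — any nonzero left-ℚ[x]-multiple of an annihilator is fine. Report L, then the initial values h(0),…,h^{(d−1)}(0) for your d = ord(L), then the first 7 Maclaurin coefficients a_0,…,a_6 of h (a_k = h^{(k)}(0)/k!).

L = (792 + 3024·x + 22680·x^2 + 102384·x^3 + 174960·x^4 + 151632·x^5 + 104976·x^7)·Dx + (332 + 4752·x + 28908·x^2 + 127008·x^3 + 351216·x^4 + 542376·x^5 + 408240·x^6 + 157464·x^7 + 367416·x^8)·Dx^2 + (44 + 916·x + 6696·x^2 + 27252·x^3 + 85860·x^4 + 193428·x^5 + 279936·x^6 + 224532·x^7 + 157464·x^8 + 209952·x^9)·Dx^3 + (10 + 76·x + 418·x^2 + 1728·x^3 + 5391·x^4 + 12960·x^5 + 24948·x^6 + 34992·x^7 + 29889·x^8 + 26244·x^9 + 26244·x^10)·Dx^4  (order 4).
h: a_k = 0, 0, -18, 18, 30, -18, -1386/5, …
ICs: h(0) = 0, h′(0) = 0, h′′(0) = -36, h′′′(0) = 108.

f: a_k = 0, 6, -6, 8, -12, 96/5, -32, …
g: a_k = 0, -3, 0, 9, 0, -243/5, 0, …
h₀=f·g: eliminate ⇒ L₀, order ≤ 2·2.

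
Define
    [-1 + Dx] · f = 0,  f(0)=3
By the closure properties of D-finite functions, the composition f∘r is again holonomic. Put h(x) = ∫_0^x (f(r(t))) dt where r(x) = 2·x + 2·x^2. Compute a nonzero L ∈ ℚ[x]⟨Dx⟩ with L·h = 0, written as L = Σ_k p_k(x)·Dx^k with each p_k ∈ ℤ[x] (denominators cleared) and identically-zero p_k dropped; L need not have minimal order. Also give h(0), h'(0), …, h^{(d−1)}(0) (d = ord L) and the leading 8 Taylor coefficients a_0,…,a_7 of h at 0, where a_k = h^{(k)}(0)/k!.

f: a_k = 3, 3, 3/2, 1/2, 1/8, 1/40, 1/240, 1/1680, …
L₀ from L_f via x↦r, Dx↦r'^{-1}Dx.
h=∫₀ˣh₀: take L = L₀·Dx.
L = (-2 - 4·x)·Dx + Dx^2  (order 2).
h: a_k = 0, 3, 3, 4, 4, 4, 52/15, 304/105, …
ICs: h(0) = 0, h′(0) = 3.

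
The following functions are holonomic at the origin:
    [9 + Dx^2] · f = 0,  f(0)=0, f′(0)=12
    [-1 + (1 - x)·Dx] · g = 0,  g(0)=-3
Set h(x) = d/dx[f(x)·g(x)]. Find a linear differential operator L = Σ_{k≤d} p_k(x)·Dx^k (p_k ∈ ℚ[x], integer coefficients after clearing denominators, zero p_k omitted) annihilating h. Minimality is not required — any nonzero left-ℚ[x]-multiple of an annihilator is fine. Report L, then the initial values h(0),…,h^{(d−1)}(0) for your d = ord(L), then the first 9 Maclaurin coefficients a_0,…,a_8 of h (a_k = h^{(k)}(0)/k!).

L = (7 - 18·x + 9·x^2) + (-2 + 2·x)·Dx + (1 - 2·x + x^2)·Dx^2  (order 2).
h: a_k = -36, -72, 54, 72, -63/2, -189/5, -153/20, -306/35, -2511/160, …
ICs: h(0) = -36, h′(0) = -72.

f: a_k = 0, 12, 0, -18, 0, 81/10, 0, -243/140, 0, …
g: a_k = -3, -3, -3, -3, -3, -3, -3, -3, -3, …
f·g: L₀ = L_f ⊗_s L_g, ord ≤ 2·1.
h=h₀': d/dx-closure on L₀ ⇒ L.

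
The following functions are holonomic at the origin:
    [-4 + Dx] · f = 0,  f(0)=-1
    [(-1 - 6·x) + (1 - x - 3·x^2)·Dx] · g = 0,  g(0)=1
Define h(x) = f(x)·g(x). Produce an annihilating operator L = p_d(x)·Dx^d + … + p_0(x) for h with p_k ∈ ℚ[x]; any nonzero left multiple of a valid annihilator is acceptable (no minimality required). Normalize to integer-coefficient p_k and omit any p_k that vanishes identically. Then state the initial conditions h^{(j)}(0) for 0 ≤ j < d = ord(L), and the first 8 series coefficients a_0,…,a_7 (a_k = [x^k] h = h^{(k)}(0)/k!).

L = (5 + 2·x - 12·x^2) + (-1 + x + 3·x^2)·Dx  (order 1).
h: a_k = -1, -5, -16, -125/3, -301/3, -3508/15, -4865/9, -392303/315, …
ICs: h(0) = -1.

f: a_k = -1, -4, -8, -32/3, -32/3, -128/15, -256/45, -1024/315, …
g: a_k = 1, 1, 4, 7, 19, 40, 97, 217, …
Product ⇒ symmetric product L₀, ord ≤ 1.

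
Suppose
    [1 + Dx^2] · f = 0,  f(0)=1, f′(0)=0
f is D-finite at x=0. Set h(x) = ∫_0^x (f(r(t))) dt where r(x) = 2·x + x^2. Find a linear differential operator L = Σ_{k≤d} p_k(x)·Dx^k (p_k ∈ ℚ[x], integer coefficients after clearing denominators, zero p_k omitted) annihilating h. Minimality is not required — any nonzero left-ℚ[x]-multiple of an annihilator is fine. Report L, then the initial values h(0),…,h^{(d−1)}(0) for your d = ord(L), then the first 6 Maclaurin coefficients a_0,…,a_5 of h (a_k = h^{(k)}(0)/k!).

f: a_k = 1, 0, -1/2, 0, 1/24, 0, …
L₀ from L_f via x↦r, Dx↦r'^{-1}Dx.
h=∫h₀ ⇒ L = L₀·Dx.
L = (4 + 12·x + 12·x^2 + 4·x^3)·Dx - Dx^2 + (1 + x)·Dx^3  (order 3).
h: a_k = 0, 1, 0, -2/3, -1/2, 1/30, …
ICs: h(0) = 0, h′(0) = 1, h′′(0) = 0.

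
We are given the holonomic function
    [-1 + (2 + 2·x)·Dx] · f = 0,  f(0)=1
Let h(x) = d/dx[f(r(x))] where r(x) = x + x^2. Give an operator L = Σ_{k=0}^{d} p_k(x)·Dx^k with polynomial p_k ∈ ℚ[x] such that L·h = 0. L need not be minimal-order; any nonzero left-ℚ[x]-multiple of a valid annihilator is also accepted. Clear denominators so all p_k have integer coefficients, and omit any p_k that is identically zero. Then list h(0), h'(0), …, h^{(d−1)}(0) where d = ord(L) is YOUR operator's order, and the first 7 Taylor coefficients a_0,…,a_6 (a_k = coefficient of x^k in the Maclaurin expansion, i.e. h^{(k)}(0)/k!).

f: a_k = 1, 1/2, -1/8, 1/16, -5/128, 7/256, -21/1024, …
Change of var in L_f (x↦r) gives L₀.
Derive L from L₀ (diff closure).
L = 3 + (-2 - 6·x - 6·x^2 - 4·x^3)·Dx  (order 1).
h: a_k = 1/2, 3/4, -9/16, 3/32, 75/256, -171/512, 147/2048, …
ICs: h(0) = 1/2.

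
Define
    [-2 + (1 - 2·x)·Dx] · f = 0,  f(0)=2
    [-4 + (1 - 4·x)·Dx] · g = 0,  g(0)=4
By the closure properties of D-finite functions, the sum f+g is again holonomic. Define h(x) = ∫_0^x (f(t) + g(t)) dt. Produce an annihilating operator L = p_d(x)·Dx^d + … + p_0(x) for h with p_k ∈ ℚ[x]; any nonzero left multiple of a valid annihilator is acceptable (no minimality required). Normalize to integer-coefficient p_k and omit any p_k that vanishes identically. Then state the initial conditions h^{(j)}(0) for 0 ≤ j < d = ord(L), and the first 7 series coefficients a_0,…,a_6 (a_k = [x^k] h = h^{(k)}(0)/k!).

L = -16·Dx + (12 - 32·x)·Dx^2 + (-1 + 6·x - 8·x^2)·Dx^3  (order 3).
h: a_k = 0, 6, 10, 24, 68, 1056/5, 2080/3, …
ICs: h(0) = 0, h′(0) = 6, h′′(0) = 20.

f: a_k = 2, 4, 8, 16, 32, 64, 128, …
g: a_k = 4, 16, 64, 256, 1024, 4096, 16384, …
Weyl lclm of L_f,L_g ⇒ L₀ (ord ≤ 2).
∫: right-multiply L₀ by Dx.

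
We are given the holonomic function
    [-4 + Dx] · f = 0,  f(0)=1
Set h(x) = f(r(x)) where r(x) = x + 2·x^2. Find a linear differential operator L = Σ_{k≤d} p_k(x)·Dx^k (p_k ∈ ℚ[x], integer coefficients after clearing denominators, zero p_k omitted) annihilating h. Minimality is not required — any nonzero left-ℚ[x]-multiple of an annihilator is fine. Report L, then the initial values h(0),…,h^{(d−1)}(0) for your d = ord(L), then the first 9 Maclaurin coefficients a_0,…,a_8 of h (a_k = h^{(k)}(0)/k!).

f: a_k = 1, 4, 8, 32/3, 32/3, 128/15, 256/45, 1024/315, 512/315, …
Substitute x→r, Dx→(1/r')Dx; clear ⇒ L₀.
L = (-4 - 16·x) + Dx  (order 1).
h: a_k = 1, 4, 16, 128/3, 320/3, 3328/15, 19456/45, 237568/315, 391168/315, …
ICs: h(0) = 1.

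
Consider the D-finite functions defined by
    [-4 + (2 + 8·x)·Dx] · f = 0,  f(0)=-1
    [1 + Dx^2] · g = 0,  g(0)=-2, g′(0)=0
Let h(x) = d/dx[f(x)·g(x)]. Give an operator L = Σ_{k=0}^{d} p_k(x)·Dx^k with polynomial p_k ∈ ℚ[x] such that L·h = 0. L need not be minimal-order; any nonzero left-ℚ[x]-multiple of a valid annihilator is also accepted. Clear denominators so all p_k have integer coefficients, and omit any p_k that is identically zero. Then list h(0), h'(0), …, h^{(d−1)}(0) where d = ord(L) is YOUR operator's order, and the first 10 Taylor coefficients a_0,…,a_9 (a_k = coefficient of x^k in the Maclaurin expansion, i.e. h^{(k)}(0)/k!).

L = (-7 + 336·x + 736·x^2 + 256·x^3 + 256·x^4) + (44 + 144·x - 192·x^2 - 256·x^3)·Dx + (13 + 112·x + 288·x^2 + 256·x^3 + 256·x^4)·Dx^2  (order 2).
h: a_k = 4, -10, 18, -215/3, 1565/6, -56941/60, 630413/180, -32917807/2520, 55019889/1120, -33742346581/181440, …
ICs: h(0) = 4, h′(0) = -10.

f: a_k = -1, -2, 2, -4, 10, -28, 84, -264, 858, -2860, …
g: a_k = -2, 0, 1, 0, -1/12, 0, 1/360, 0, -1/20160, 0, …
f·g: L₀ = L_f ⊗_s L_g, ord ≤ 1·2.
h=h₀': d/dx-closure on L₀ ⇒ L.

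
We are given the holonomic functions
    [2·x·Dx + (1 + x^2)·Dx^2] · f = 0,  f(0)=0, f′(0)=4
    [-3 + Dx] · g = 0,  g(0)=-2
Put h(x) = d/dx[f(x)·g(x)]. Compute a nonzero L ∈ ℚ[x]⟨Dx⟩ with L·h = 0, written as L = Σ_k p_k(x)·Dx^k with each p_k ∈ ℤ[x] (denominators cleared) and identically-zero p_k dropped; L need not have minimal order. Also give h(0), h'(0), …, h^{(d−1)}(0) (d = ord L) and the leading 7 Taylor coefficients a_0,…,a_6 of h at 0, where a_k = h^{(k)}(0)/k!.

f: a_k = 0, 4, 0, -4/3, 0, 4/5, 0, …
g: a_k = -2, -6, -9, -9, -27/4, -81/20, -81/40, …
h₀=f·g: eliminate ⇒ L₀, order ≤ 2·1.
h=h₀': d/dx-closure on L₀ ⇒ L.
L = (21 - 36·x + 72·x^2 - 36·x^3 + 27·x^4) + (-16 + 18·x - 42·x^2 + 18·x^3 - 18·x^4)·Dx + (3 - 2·x + 6·x^2 - 2·x^3 + 3·x^4)·Dx^2  (order 2).
h: a_k = -8, -48, -100, -112, -83, -54, -361/10, …
ICs: h(0) = -8, h′(0) = -48.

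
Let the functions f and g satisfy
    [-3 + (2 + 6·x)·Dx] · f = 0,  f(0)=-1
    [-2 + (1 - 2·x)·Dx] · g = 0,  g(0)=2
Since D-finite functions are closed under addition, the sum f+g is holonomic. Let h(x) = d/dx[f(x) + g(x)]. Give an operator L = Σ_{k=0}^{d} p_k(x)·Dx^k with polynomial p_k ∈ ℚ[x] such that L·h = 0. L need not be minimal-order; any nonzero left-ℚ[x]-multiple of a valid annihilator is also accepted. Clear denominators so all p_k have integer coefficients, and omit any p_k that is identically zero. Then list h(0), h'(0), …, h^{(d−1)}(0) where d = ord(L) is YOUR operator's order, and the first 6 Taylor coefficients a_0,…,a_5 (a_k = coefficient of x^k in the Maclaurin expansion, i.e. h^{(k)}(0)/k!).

f: a_k = -1, -3/2, 9/8, -27/16, 405/128, -1701/256, …
g: a_k = 2, 4, 8, 16, 32, 64, …
Sum ⇒ L₀ = lclm(L_f,L_g) in ℚ(x)⟨Dx⟩.
h₀' ⇒ L via d/dx closure of L₀.
L = (-252 - 216·x) + (-69 - 684·x - 756·x^2)·Dx + (22 + 58·x - 96·x^2 - 216·x^3)·Dx^2  (order 2).
h: a_k = 5/2, 73/4, 687/16, 4501/32, 73415/256, 439143/512, …
ICs: h(0) = 5/2, h′(0) = 73/4.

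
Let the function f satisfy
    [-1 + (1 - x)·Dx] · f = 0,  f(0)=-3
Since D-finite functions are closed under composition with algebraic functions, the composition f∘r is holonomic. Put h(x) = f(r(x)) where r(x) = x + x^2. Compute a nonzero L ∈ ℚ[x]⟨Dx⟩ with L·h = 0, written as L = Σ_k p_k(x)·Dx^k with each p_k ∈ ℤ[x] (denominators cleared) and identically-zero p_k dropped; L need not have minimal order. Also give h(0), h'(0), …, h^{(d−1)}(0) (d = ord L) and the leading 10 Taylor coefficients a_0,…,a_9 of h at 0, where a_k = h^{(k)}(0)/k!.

L = (1 + 2·x) + (-1 + x + x^2)·Dx  (order 1).
h: a_k = -3, -3, -6, -9, -15, -24, -39, -63, -102, -165, …
ICs: h(0) = -3.

f: a_k = -3, -3, -3, -3, -3, -3, -3, -3, -3, -3, …
f∘r: x↦r, Dx↦Dx/r' in L_f ⇒ L₀.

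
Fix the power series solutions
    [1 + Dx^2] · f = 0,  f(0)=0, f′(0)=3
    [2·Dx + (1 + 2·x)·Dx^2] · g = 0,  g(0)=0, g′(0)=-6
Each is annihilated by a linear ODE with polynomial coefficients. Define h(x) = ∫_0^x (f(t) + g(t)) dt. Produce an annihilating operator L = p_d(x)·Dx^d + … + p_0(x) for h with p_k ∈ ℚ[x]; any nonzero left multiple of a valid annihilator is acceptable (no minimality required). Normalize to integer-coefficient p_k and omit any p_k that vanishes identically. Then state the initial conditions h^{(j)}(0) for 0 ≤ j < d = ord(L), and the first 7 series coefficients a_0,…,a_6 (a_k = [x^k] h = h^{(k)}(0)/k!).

L = (50 + 8·x + 8·x^2)·Dx^2 + (9 + 22·x + 12·x^2 + 8·x^3)·Dx^3 + (50 + 8·x + 8·x^2)·Dx^4 + (9 + 22·x + 12·x^2 + 8·x^3)·Dx^5  (order 5).
h: a_k = 0, 0, -3/2, 2, -17/8, 12/5, -767/240, …
ICs: h(0) = 0, h′(0) = 0, h′′(0) = -3, h′′′(0) = 12, h′′′′(0) = -51.

f: a_k = 0, 3, 0, -1/2, 0, 1/40, 0, …
g: a_k = 0, -6, 6, -8, 12, -96/5, 32, …
f+g: L₀ = lclm(L_f,L_g), ord ≤ 2+2.
∫: right-multiply L₀ by Dx.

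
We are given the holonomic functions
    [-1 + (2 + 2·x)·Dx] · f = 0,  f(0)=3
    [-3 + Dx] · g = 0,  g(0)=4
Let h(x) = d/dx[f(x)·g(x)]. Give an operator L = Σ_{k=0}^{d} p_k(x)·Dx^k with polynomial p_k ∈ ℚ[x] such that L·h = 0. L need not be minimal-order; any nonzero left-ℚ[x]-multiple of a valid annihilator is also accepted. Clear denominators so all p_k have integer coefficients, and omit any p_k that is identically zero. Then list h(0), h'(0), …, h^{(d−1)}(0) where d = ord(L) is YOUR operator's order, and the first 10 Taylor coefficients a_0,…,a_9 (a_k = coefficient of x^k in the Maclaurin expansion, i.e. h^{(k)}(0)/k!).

L = (47 + 84·x + 36·x^2) + (-14 - 26·x - 12·x^2)·Dx  (order 1).
h: a_k = 42, 141, 927/4, 2001/8, 12831/64, 81567/640, 171999/2560, 154269/5120, 6792957/573440, 4656093/1146880, …
ICs: h(0) = 42.

f: a_k = 3, 3/2, -3/8, 3/16, -15/128, 21/256, -63/1024, 99/2048, -1287/32768, 2145/65536, …
g: a_k = 4, 12, 18, 18, 27/2, 81/10, 81/20, 243/140, 729/1120, 243/1120, …
h₀=f·g: eliminate ⇒ L₀, order ≤ 1·1.
Differentiate: ansatz ord ≤ ord L₀ ⇒ L.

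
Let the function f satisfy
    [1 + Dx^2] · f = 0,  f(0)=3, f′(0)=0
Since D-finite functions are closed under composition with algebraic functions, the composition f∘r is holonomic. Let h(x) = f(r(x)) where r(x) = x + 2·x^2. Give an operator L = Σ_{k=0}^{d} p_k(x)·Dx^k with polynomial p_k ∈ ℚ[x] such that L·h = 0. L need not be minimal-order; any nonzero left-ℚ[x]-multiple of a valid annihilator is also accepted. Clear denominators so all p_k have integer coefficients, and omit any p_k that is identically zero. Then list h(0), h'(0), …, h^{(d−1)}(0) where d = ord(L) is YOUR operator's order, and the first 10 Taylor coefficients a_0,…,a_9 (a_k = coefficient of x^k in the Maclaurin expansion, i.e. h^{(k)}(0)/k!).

L = (1 + 12·x + 48·x^2 + 64·x^3) - 4·Dx + (1 + 4·x)·Dx^2  (order 2).
h: a_k = 3, 0, -3/2, -6, -47/8, 1, 719/240, 79/20, 23521/13440, -559/840, …
ICs: h(0) = 3, h′(0) = 0.

f: a_k = 3, 0, -3/2, 0, 1/8, 0, -1/240, 0, 1/13440, 0, …
L₀ from L_f via x↦r, Dx↦r'^{-1}Dx.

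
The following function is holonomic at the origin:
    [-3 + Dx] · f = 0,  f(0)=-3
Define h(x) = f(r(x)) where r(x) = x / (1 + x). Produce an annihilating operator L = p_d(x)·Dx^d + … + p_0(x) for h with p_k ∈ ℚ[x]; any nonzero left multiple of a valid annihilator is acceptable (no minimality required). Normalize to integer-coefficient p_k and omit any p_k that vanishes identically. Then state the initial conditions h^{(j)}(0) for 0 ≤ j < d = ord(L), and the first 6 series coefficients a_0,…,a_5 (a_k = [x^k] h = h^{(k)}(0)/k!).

L = -3 + (1 + 2·x + x^2)·Dx  (order 1).
h: a_k = -3, -9, -9/2, 9/2, -9/8, -63/40, …
ICs: h(0) = -3.

f: a_k = -3, -9, -27/2, -27/2, -81/8, -243/40, …
h₀=f(r): pull back L_f along r ⇒ L₀.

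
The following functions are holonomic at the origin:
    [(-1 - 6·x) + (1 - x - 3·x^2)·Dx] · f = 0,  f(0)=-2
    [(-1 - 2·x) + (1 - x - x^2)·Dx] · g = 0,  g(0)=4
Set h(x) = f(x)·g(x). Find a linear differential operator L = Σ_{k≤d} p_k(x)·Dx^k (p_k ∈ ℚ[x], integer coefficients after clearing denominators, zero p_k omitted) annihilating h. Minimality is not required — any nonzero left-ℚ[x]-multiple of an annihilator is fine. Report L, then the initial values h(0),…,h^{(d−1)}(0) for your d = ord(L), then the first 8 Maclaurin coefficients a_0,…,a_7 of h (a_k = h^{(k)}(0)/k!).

L = (-2 - 6·x + 12·x^2 + 12·x^3) + (1 - 2·x - 3·x^2 + 4·x^3 + 3·x^4)·Dx  (order 1).
h: a_k = -8, -16, -56, -128, -336, -784, -1896, -4416, …
ICs: h(0) = -8.

f: a_k = -2, -2, -8, -14, -38, -80, -194, -434, …
g: a_k = 4, 4, 8, 12, 20, 32, 52, 84, …
Sym-product of L_f,L_g gives L₀ (≤ ord 1).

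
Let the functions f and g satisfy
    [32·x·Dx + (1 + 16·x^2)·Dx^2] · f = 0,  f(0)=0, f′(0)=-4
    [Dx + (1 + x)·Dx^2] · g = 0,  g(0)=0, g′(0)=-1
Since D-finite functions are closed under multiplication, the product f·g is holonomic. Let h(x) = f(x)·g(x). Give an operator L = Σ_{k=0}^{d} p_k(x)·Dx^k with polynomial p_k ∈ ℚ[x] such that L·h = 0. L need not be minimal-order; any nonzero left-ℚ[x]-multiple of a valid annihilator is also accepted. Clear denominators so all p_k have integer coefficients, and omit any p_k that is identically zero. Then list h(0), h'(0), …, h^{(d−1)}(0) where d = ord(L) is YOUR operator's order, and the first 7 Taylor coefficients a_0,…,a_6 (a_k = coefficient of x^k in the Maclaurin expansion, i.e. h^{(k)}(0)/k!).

L = (4224 + 8384·x + 204800·x^2 + 531456·x^3 + 491520·x^4 + 212992·x^5 + 262144·x^7)·Dx + (4098 + 28864·x + 258368·x^2 + 1045504·x^3 + 1798144·x^4 + 1523712·x^5 + 573440·x^6 + 786432·x^7 + 917504·x^8)·Dx^2 + (132 + 8644·x + 37632·x^2 + 196032·x^3 + 614400·x^4 + 955392·x^5 + 786432·x^6 + 540672·x^7 + 786432·x^8 + 524288·x^9)·Dx^3 + (65 + 258·x + 2497·x^2 + 8576·x^3 + 30336·x^4 + 76800·x^5 + 118272·x^6 + 98304·x^7 + 98304·x^8 + 131072·x^9 + 65536·x^10)·Dx^4  (order 4).
h: a_k = 0, 0, 4, -2, -20, 29/3, 8932/45, …
ICs: h(0) = 0, h′(0) = 0, h′′(0) = 8, h′′′(0) = -12.

f: a_k = 0, -4, 0, 64/3, 0, -1024/5, 0, …
g: a_k = 0, -1, 1/2, -1/3, 1/4, -1/5, 1/6, …
h₀=f·g: eliminate ⇒ L₀, order ≤ 2·2.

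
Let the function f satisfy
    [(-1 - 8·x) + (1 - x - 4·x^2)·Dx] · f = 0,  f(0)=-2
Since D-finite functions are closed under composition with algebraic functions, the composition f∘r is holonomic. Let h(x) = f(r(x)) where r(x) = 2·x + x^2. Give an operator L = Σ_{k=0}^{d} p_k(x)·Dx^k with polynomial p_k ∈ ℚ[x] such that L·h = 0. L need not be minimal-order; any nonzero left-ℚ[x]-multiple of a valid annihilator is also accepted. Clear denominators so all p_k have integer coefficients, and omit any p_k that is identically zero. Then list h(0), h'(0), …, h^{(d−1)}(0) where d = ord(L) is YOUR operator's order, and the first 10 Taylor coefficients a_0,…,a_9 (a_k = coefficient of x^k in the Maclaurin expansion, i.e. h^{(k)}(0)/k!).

L = (2 + 34·x + 48·x^2 + 16·x^3) + (-1 + 2·x + 17·x^2 + 16·x^3 + 4·x^4)·Dx  (order 1).
h: a_k = -2, -4, -42, -184, -1154, -6124, -34978, -193264, -1083754, -6037140, …
ICs: h(0) = -2.

f: a_k = -2, -2, -10, -18, -58, -130, -362, -882, -2330, -5858, …
f∘r: x↦r, Dx↦Dx/r' in L_f ⇒ L₀.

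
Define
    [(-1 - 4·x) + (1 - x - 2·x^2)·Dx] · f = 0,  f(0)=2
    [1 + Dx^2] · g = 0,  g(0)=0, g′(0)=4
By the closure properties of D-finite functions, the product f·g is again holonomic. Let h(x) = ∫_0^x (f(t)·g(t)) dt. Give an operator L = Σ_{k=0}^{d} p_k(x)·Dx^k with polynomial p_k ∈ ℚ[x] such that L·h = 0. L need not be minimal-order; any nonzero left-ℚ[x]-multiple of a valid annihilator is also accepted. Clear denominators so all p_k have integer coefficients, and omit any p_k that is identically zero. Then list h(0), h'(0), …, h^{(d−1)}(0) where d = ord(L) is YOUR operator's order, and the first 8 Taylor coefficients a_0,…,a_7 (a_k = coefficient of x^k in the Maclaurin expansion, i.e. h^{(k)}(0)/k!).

f: a_k = 2, 2, 6, 10, 22, 42, 86, 170, …
g: a_k = 0, 4, 0, -2/3, 0, 1/30, 0, -1/1260, …
Sym-product of L_f,L_g gives L₀ (≤ ord 2).
h=∫₀ˣh₀: take L = L₀·Dx.
L = (3 + x + 2·x^2)·Dx + (2 + 8·x)·Dx^2 + (-1 + x + 2·x^2)·Dx^3  (order 3).
h: a_k = 0, 0, 4, 8/3, 17/3, 116/15, 1261/90, 807/35, …
ICs: h(0) = 0, h′(0) = 0, h′′(0) = 8.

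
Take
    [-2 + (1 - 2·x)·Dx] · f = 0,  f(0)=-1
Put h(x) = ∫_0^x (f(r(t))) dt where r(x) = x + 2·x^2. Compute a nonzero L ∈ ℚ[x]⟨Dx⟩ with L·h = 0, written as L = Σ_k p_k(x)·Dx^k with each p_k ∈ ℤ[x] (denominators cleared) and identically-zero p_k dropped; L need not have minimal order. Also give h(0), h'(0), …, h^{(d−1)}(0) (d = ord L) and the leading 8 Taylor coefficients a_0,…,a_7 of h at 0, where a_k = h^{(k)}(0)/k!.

f: a_k = -1, -2, -4, -8, -16, -32, -64, -128, …
h₀=f(r): pull back L_f along r ⇒ L₀.
h=∫h₀ ⇒ L = L₀·Dx.
L = (2 + 8·x)·Dx + (-1 + 2·x + 4·x^2)·Dx^2  (order 2).
h: a_k = 0, -1, -1, -8/3, -6, -16, -128/3, -832/7, …
ICs: h(0) = 0, h′(0) = -1.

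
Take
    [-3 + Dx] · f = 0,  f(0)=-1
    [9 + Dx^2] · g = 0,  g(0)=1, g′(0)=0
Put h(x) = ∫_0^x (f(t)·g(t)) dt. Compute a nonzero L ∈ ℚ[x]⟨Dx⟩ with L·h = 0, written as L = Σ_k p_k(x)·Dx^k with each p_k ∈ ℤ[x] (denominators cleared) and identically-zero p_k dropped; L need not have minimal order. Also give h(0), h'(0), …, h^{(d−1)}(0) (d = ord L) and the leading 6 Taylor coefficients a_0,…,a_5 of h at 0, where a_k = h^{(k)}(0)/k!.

f: a_k = -1, -3, -9/2, -9/2, -27/8, -81/40, …
g: a_k = 1, 0, -9/2, 0, 27/8, 0, …
h₀=f·g: eliminate ⇒ L₀, order ≤ 1·2.
∫: right-multiply L₀ by Dx.
L = 18·Dx - 6·Dx^2 + Dx^3  (order 3).
h: a_k = 0, -1, -3/2, 0, 9/4, 27/10, …
ICs: h(0) = 0, h′(0) = -1, h′′(0) = -3.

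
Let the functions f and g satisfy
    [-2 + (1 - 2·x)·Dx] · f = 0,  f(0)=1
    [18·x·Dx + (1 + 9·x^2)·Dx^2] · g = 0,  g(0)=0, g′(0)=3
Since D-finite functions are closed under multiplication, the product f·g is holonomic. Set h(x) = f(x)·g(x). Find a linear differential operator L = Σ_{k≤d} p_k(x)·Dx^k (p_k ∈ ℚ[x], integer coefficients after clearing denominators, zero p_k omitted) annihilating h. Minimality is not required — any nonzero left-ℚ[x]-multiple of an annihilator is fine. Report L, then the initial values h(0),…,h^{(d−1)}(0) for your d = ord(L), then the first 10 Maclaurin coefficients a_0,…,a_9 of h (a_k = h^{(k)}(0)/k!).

f: a_k = 1, 2, 4, 8, 16, 32, 64, 128, 256, 512, …
g: a_k = 0, 3, 0, -9, 0, 243/5, 0, -2187/7, 0, 2187, …
h₀=f·g: eliminate ⇒ L₀, order ≤ 1·2.
L = 36·x + (4 - 18·x + 72·x^2)·Dx + (-1 + 2·x - 9·x^2 + 18·x^3)·Dx^2  (order 2).
h: a_k = 0, 3, 6, 3, 6, 303/5, 606/5, -2451/35, -4902/35, 66741/35, …
ICs: h(0) = 0, h′(0) = 3.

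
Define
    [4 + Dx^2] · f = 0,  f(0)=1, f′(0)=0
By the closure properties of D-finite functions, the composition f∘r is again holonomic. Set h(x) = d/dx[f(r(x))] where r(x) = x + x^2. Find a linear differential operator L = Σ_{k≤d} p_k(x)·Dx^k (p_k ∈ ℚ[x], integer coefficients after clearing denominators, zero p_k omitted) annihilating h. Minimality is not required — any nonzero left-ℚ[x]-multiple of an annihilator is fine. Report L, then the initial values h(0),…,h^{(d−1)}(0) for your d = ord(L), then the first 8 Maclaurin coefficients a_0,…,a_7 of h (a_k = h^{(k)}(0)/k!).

f: a_k = 1, 0, -2, 0, 2/3, 0, -4/45, 0, …
Change of var in L_f (x↦r) gives L₀.
h=h₀': d/dx-closure on L₀ ⇒ L.
L = (16 + 32·x + 96·x^2 + 128·x^3 + 64·x^4) + (-6 - 12·x)·Dx + (1 + 4·x + 4·x^2)·Dx^2  (order 2).
h: a_k = 0, -4, -12, -16/3, 40/3, 352/15, 224/15, -1664/315, …
ICs: h(0) = 0, h′(0) = -4.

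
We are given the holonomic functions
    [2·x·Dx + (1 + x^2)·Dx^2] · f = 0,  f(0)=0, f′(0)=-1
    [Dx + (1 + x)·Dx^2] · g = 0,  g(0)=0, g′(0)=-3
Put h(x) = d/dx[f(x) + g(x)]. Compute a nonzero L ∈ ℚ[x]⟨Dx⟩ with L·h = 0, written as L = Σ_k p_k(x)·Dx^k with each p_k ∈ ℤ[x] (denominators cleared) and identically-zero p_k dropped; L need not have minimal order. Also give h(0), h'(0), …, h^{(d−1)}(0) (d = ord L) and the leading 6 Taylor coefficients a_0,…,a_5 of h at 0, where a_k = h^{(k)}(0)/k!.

L = (-2 - 6·x + 6·x^2 + 2·x^3) + (-4 - 4·x + 12·x^3 + 4·x^4)·Dx + (-1 + x + 2·x^2 + 2·x^3 + 3·x^4 + x^5)·Dx^2  (order 2).
h: a_k = -4, 3, -2, 3, -4, 3, …
ICs: h(0) = -4, h′(0) = 3.

f: a_k = 0, -1, 0, 1/3, 0, -1/5, …
g: a_k = 0, -3, 3/2, -1, 3/4, -3/5, …
h₀=f+g: left-lcm gives L₀, ord ≤ 4.
Differentiate: ansatz ord ≤ ord L₀ ⇒ L.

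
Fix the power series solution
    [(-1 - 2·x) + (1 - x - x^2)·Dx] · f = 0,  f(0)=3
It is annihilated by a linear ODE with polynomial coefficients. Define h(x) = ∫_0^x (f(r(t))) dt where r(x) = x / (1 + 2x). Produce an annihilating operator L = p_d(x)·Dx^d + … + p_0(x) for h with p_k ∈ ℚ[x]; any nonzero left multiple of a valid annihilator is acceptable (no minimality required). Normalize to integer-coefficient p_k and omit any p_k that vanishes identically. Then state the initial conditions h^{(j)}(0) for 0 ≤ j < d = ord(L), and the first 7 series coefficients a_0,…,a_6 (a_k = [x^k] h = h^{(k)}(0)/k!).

f: a_k = 3, 3, 6, 9, 15, 24, 39, …
Change of var in L_f (x↦r) gives L₀.
Integrate: L := L₀·Dx.
L = (-1 - 4·x)·Dx + (1 + 5·x + 7·x^2 + 2·x^3)·Dx^2  (order 2).
h: a_k = 0, 3, 3/2, 0, -3/4, 9/5, -4, …
ICs: h(0) = 0, h′(0) = 3.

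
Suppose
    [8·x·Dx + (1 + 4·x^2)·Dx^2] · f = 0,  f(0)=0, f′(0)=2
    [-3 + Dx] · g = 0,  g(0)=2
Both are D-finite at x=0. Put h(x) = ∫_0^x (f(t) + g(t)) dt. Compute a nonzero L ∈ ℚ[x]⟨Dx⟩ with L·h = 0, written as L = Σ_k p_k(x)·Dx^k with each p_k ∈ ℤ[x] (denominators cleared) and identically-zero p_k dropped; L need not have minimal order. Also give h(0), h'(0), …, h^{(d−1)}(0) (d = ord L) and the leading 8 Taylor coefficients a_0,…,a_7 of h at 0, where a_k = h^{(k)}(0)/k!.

f: a_k = 0, 2, 0, -8/3, 0, 32/5, 0, -128/7, …
g: a_k = 2, 6, 9, 9, 27/4, 81/20, 81/40, 243/280, …
L₀ := lclm(L_f,L_g); ord L₀ ≤ 2+1.
∫: right-multiply L₀ by Dx.
L = (24 - 72·x - 288·x^2 - 288·x^3)·Dx^2 + (-17 + 24·x^2 - 144·x^4)·Dx^3 + (3 + 8·x + 24·x^2 + 32·x^3 + 48·x^4)·Dx^4  (order 4).
h: a_k = 0, 2, 4, 3, 19/12, 27/20, 209/120, 81/280, …
ICs: h(0) = 0, h′(0) = 2, h′′(0) = 8, h′′′(0) = 18.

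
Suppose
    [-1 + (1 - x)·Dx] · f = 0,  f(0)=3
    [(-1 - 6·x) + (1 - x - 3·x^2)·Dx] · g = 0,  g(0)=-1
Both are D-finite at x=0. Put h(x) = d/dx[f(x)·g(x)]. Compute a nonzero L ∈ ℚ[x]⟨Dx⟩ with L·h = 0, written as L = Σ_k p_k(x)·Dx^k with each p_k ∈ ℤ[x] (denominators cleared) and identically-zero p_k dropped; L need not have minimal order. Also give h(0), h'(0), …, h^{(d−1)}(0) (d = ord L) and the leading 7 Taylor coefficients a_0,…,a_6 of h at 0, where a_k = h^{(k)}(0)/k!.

L = (12 + 6·x - 12·x^2 - 96·x^3 + 108·x^4) + (-2 + 21·x^2 - 16·x^3 - 30·x^4 + 27·x^5)·Dx  (order 1).
h: a_k = -6, -36, -117, -384, -1080, -3042, -8106, …
ICs: h(0) = -6.

f: a_k = 3, 3, 3, 3, 3, 3, 3, …
g: a_k = -1, -1, -4, -7, -19, -40, -97, …
L₀ := L_f ⊗_s L_g (sym. prod.), ord ≤ 1.
Differentiate: ansatz ord ≤ ord L₀ ⇒ L.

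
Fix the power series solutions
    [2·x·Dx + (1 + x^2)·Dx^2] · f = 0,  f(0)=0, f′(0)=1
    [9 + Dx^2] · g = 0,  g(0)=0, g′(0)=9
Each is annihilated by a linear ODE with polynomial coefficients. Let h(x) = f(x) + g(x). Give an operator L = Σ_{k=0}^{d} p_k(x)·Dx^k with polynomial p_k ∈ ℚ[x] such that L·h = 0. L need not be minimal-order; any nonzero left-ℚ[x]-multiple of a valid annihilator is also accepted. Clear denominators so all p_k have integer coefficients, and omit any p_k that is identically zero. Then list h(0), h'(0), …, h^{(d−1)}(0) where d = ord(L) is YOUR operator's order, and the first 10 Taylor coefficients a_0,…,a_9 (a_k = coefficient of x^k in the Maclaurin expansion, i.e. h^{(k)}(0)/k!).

L = (-54·x + 540·x^3 + 162·x^5)·Dx + (63 + 279·x^2 + 297·x^4 + 81·x^6)·Dx^2 + (-6·x + 60·x^3 + 18·x^5)·Dx^3 + (7 + 31·x^2 + 33·x^4 + 9·x^6)·Dx^4  (order 4).
h: a_k = 0, 10, 0, -83/6, 0, 251/40, 0, -809/560, 0, 11041/40320, …
ICs: h(0) = 0, h′(0) = 10, h′′(0) = 0, h′′′(0) = -83.

f: a_k = 0, 1, 0, -1/3, 0, 1/5, 0, -1/7, 0, 1/9, …
g: a_k = 0, 9, 0, -27/2, 0, 243/40, 0, -729/560, 0, 729/4480, …
L₀ := lclm(L_f,L_g); ord L₀ ≤ 2+2.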